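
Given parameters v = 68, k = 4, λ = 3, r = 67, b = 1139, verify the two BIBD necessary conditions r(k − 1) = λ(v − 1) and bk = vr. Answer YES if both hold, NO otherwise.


Condition (i): r(k − 1) = 67·3 = 201; λ(v − 1) = 3·67 = 201. Match? YES.
Condition (ii): bk = 1139·4 = 4556; vr = 68·67 = 4556. Match? YES.
Both conditions hold? YES.

YES


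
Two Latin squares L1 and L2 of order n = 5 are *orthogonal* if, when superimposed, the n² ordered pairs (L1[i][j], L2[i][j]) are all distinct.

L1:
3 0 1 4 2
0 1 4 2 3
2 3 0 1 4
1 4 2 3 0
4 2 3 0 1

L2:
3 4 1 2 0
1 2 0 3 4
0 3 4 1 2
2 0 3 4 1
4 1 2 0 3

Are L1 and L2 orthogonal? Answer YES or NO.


Form the n² = 25 superimposed pairs (L1[i][j], L2[i][j]), row by row (rows and columns indexed from 0):
row 0: (3,3) (0,4) (1,1) (4,2) (2,0)
row 1: (0,1) (1,2) (4,0) (2,3) (3,4)
row 2: (2,0) (3,3) (0,4) (1,1) (4,2)
row 3: (1,2) (4,0) (2,3) (3,4) (0,1)
row 4: (4,4) (2,1) (3,2) (0,0) (1,3)
Orthogonality requires all 25 pairs distinct.
But the pair (2,0) repeats: cell (0,4) has L1 = 2, L2 = 0, and cell (2,0) has L1 = 2, L2 = 0.
A repeated pair means some other pair never occurs (only 15 distinct pairs out of 25), so the squares are not orthogonal.
Conclusion: NO.

NO


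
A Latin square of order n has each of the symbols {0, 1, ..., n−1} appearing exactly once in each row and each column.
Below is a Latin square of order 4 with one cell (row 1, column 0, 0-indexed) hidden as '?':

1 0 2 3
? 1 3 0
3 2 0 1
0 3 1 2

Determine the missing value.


Row 1 contains symbols [0, 1, 3] — missing [2].
Column 0 contains symbols [0, 1, 3] — missing [2].
The missing symbol must appear in both missing sets; intersection = [2].
Therefore the hidden value is 2.

Missing value = 2.


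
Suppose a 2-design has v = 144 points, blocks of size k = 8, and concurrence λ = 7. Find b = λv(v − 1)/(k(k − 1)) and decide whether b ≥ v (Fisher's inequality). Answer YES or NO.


r = λ(v − 1)/(k − 1) = 7·143/7 = 143.
b = vr/k = 144·143/8 = 2574.
Fisher's inequality: b ≥ v ⇔ 2574 ≥ 144? YES.

YES


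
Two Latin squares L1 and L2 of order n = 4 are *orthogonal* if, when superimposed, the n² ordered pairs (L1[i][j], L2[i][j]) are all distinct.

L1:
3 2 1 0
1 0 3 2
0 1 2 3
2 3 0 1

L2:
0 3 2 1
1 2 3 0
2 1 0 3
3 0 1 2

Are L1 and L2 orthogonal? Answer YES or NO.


Form the n² = 16 superimposed pairs (L1[i][j], L2[i][j]), row by row (rows and columns indexed from 0):
row 0: (3,0) (2,3) (1,2) (0,1)
row 1: (1,1) (0,2) (3,3) (2,0)
row 2: (0,2) (1,1) (2,0) (3,3)
row 3: (2,3) (3,0) (0,1) (1,2)
Orthogonality requires all 16 pairs distinct.
But the pair (0,2) repeats: cell (1,1) has L1 = 0, L2 = 2, and cell (2,0) has L1 = 0, L2 = 2.
A repeated pair means some other pair never occurs (only 8 distinct pairs out of 16), so the squares are not orthogonal.
Conclusion: NO.

NO


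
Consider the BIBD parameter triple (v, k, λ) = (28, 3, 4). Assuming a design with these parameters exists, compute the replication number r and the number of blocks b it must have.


Any 2-(v, k, λ) BIBD satisfies two necessary conditions:
  (i)  Each point sits in r blocks, and counting incidences through any fixed point gives r(k − 1) = λ(v − 1), so r = λ(v − 1)/(k − 1).
  (ii) Total incidences bk = vr, so b = vr/k.
Step 1: r = λ(v − 1)/(k − 1) = 4·(28 − 1)/(3 − 1) = 4·27/2 = 108/2 = 54.
Step 2: b = vr/k = 28·54/3 = 1512/3 = 504.
Check integrality: r = 54 ∈ Z ✓, b = 504 ∈ Z ✓.
(These identities are necessary conditions: they determine r and b for any design with these parameters, but do not by themselves prove that one exists.)

r = 54, b = 504.


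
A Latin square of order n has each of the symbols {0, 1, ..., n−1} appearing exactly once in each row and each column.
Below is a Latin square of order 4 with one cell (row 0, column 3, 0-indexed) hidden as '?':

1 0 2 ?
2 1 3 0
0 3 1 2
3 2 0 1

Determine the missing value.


Row 0 contains symbols [0, 1, 2] — missing [3].
Column 3 contains symbols [0, 1, 2] — missing [3].
The missing symbol must appear in both missing sets; intersection = [3].
Therefore the hidden value is 3.

Missing value = 3.


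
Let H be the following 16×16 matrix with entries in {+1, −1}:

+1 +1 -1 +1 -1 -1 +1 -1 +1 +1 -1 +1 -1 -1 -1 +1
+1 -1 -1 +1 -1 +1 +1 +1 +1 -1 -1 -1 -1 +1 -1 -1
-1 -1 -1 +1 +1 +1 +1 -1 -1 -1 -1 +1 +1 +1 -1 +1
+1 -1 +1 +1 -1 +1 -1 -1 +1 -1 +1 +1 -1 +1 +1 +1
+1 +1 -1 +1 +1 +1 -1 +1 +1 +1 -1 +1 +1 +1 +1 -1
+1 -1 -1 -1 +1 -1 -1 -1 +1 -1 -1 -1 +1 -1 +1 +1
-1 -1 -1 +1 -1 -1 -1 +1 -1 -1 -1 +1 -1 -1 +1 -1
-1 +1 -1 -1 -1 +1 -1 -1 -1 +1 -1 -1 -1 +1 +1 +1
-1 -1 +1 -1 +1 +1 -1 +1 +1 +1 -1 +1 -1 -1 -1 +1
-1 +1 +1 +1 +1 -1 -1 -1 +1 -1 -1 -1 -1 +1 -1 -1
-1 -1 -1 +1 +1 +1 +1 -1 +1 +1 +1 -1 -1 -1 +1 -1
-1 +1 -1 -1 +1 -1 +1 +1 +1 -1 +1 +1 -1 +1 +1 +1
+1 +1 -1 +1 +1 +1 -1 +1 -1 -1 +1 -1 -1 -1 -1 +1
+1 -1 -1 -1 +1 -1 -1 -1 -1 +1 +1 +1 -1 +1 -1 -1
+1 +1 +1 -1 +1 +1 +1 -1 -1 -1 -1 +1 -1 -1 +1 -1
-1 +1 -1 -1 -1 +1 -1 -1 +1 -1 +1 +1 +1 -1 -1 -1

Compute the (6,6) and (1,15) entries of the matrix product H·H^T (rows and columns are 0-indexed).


Row 1 of H: [1, -1, -1, 1, -1, 1, 1, 1, 1, -1, -1, -1, -1, 1, -1, -1].
Row 6 of H: [-1, -1, -1, 1, -1, -1, -1, 1, -1, -1, -1, 1, -1, -1, 1, -1].
Row 15 of H: [-1, 1, -1, -1, -1, 1, -1, -1, 1, -1, 1, 1, 1, -1, -1, -1].
(H·H^T)[6][6] = Σ_j H[6][j]·H[6][j] = (-1)² + (-1)² + (-1)² + (1)² + (-1)² + (-1)² + (-1)² + (1)² + (-1)² + (-1)² + (-1)² + (1)² + (-1)² + (-1)² + (1)² + (-1)² = 1 + 1 + 1 + 1 + 1 + 1 + 1 + 1 + 1 + 1 + 1 + 1 + 1 + 1 + 1 + 1 = 16.
(H·H^T)[1][15] = Σ_j H[1][j]·H[15][j] = (1)·(-1) + (-1)·(1) + (-1)·(-1) + (1)·(-1) + (-1)·(-1) + (1)·(1) + (1)·(-1) + (1)·(-1) + (1)·(1) + (-1)·(-1) + (-1)·(1) + (-1)·(1) + (-1)·(1) + (1)·(-1) + (-1)·(-1) + (-1)·(-1) = -1 + -1 + 1 + -1 + 1 + 1 + -1 + -1 + 1 + 1 + -1 + -1 + -1 + -1 + 1 + 1 = -2.
Rows 1 and 15 are not orthogonal (dot product = -2 ≠ 0), so H is not a Hadamard matrix.

(6,6) entry = 16; (1,15) entry = -2.


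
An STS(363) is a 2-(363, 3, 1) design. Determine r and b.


An STS(v) is a 2-(v, 3, 1) BIBD: block size k = 3, λ = 1.
Replication: r(k − 1) = λ(v − 1) ⇒ r·2 = 363 − 1 = 362 ⇒ r = 181.
Block count: bk = vr ⇒ b·3 = 363·181 = 65703 ⇒ b = 21901.

r = 181, b = 21901.


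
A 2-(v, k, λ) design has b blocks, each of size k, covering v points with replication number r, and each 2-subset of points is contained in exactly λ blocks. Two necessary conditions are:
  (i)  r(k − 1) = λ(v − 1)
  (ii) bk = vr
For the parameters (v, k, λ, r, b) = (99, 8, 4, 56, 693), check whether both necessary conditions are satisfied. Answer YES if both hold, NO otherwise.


Condition (i): r(k − 1) = 56·7 = 392; λ(v − 1) = 4·98 = 392. Match? YES.
Condition (ii): bk = 693·8 = 5544; vr = 99·56 = 5544. Match? YES.
Both conditions hold? YES.

YES


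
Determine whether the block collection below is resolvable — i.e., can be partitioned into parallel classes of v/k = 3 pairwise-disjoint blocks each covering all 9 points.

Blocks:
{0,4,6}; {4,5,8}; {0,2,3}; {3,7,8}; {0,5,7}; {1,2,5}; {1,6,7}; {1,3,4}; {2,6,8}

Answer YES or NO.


v = 9, block size k = 3, number of blocks = 9.
For resolvability, blocks must partition into parallel classes of size v/k = 3.
Total blocks must therefore be a multiple of 3: 9 = 3·3 + 0 ⇒ divisible ✓.
Greedy packing gives 3 candidate class(es). Each should be a full parallel class (size 3, covers all 9 points).
  Class 1 (3 blocks): {0,4,6}; {3,7,8}; {1,2,5}. Points covered: [0, 1, 2, 3, 4, 5, 6, 7, 8].
  Class 2 (3 blocks): {4,5,8}; {0,2,3}; {1,6,7}. Points covered: [0, 1, 2, 3, 4, 5, 6, 7, 8].
  Class 3 (3 blocks): {0,5,7}; {1,3,4}; {2,6,8}. Points covered: [0, 1, 2, 3, 4, 5, 6, 7, 8].
All classes full (size 3)? YES. All classes cover every point? YES.
Resolvable? YES.

YES


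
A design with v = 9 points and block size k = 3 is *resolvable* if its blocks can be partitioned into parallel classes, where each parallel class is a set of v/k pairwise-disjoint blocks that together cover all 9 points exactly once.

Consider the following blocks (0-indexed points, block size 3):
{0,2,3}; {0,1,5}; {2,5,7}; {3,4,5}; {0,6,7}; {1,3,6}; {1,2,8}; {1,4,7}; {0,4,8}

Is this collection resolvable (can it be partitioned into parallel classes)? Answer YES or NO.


v = 9, block size k = 3, number of blocks = 9.
For resolvability, blocks must partition into parallel classes of size v/k = 3.
Total blocks must therefore be a multiple of 3: 9 = 3·3 + 0 ⇒ divisible ✓.
Consider block {0,2,3}. The only other block(s) in the collection disjoint from it are {1,4,7} — just 1 block(s). Any parallel class containing {0,2,3} would need 2 other blocks each disjoint from it, so no parallel class of size 3 can contain {0,2,3}.
Since every block must belong to some parallel class in a resolution, the collection cannot be partitioned into parallel classes.
Resolvable? NO.

NO


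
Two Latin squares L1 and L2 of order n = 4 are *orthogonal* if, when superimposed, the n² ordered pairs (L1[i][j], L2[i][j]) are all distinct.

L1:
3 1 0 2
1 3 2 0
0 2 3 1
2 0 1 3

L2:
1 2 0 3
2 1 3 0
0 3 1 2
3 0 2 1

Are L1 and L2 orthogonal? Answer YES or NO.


Form the n² = 16 superimposed pairs (L1[i][j], L2[i][j]), row by row (rows and columns indexed from 0):
row 0: (3,1) (1,2) (0,0) (2,3)
row 1: (1,2) (3,1) (2,3) (0,0)
row 2: (0,0) (2,3) (3,1) (1,2)
row 3: (2,3) (0,0) (1,2) (3,1)
Orthogonality requires all 16 pairs distinct.
But the pair (1,2) repeats: cell (0,1) has L1 = 1, L2 = 2, and cell (1,0) has L1 = 1, L2 = 2.
A repeated pair means some other pair never occurs (only 4 distinct pairs out of 16), so the squares are not orthogonal.
Conclusion: NO.

NO


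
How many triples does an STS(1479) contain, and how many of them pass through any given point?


An STS(v) is a 2-(v, 3, 1) BIBD: block size k = 3, λ = 1.
Replication: r(k − 1) = λ(v − 1) ⇒ r·2 = 1479 − 1 = 1478 ⇒ r = 739.
Block count: b = v(v − 1)/6 = 1479·1478/6 = 2185962/6 = 364327.

r = 739, b = 364327.


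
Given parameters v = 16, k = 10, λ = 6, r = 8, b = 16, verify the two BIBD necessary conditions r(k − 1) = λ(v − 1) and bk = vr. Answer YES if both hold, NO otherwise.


Condition (i): r(k − 1) = 8·9 = 72; λ(v − 1) = 6·15 = 90. Match? NO.
Condition (ii): bk = 16·10 = 160; vr = 16·8 = 128. Match? NO.
Both conditions hold? NO.

NO


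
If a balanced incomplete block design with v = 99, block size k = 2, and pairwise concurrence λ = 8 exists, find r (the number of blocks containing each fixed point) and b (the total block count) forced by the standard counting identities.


Any 2-(v, k, λ) BIBD satisfies two necessary conditions:
  (i)  Each point sits in r blocks, and counting incidences through any fixed point gives r(k − 1) = λ(v − 1), so r = λ(v − 1)/(k − 1).
  (ii) Total incidences bk = vr, so b = vr/k.
Step 1: r = λ(v − 1)/(k − 1) = 8·(99 − 1)/(2 − 1) = 8·98/1 = 784/1 = 784.
Step 2: b = vr/k = 99·784/2 = 77616/2 = 38808.
Check integrality: r = 784 ∈ Z ✓, b = 38808 ∈ Z ✓.
(These identities are necessary conditions: they determine r and b for any design with these parameters, but do not by themselves prove that one exists.)

r = 784, b = 38808.


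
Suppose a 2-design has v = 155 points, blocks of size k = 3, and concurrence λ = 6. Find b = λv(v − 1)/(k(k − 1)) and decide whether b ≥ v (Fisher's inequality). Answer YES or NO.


r = λ(v − 1)/(k − 1) = 6·154/2 = 462.
b = vr/k = 155·462/3 = 23870.
Fisher's inequality: b ≥ v ⇔ 23870 ≥ 155? YES.

YES


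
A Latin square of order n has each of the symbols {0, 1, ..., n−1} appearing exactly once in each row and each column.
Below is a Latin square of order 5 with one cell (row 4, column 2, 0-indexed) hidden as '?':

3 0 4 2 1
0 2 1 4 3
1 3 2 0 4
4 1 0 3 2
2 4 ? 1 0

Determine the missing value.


Row 4 contains symbols [0, 1, 2, 4] — missing [3].
Column 2 contains symbols [0, 1, 2, 4] — missing [3].
The missing symbol must appear in both missing sets; intersection = [3].
Therefore the hidden value is 3.

Missing value = 3.


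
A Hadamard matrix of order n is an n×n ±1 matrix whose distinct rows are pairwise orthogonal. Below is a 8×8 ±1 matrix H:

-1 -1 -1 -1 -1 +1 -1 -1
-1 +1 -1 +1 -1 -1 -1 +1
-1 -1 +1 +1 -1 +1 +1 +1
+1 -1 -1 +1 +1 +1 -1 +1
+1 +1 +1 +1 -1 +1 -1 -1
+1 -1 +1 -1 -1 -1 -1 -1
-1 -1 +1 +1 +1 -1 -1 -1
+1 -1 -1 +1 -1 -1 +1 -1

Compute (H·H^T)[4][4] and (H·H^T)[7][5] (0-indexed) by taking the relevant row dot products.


Row 4 of H: [1, 1, 1, 1, -1, 1, -1, -1].
Row 5 of H: [1, -1, 1, -1, -1, -1, -1, -1].
Row 7 of H: [1, -1, -1, 1, -1, -1, 1, -1].
(H·H^T)[4][4] = Σ_j H[4][j]·H[4][j] = (1)² + (1)² + (1)² + (1)² + (-1)² + (1)² + (-1)² + (-1)² = 1 + 1 + 1 + 1 + 1 + 1 + 1 + 1 = 8.
(H·H^T)[7][5] = Σ_j H[7][j]·H[5][j] = (1)·(1) + (-1)·(-1) + (-1)·(1) + (1)·(-1) + (-1)·(-1) + (-1)·(-1) + (1)·(-1) + (-1)·(-1) = 1 + 1 + -1 + -1 + 1 + 1 + -1 + 1 = 2.
Rows 7 and 5 are not orthogonal (dot product = 2 ≠ 0), so H is not a Hadamard matrix.

(4,4) entry = 8; (7,5) entry = 2.


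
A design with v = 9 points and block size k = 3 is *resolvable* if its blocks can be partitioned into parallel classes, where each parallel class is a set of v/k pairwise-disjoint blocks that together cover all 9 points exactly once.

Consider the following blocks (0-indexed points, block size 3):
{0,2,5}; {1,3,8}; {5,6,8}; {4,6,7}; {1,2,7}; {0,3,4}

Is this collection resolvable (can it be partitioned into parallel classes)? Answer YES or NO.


v = 9, block size k = 3, number of blocks = 6.
For resolvability, blocks must partition into parallel classes of size v/k = 3.
Total blocks must therefore be a multiple of 3: 6 = 3·2 + 0 ⇒ divisible ✓.
Greedy packing gives 2 candidate class(es). Each should be a full parallel class (size 3, covers all 9 points).
  Class 1 (3 blocks): {0,2,5}; {1,3,8}; {4,6,7}. Points covered: [0, 1, 2, 3, 4, 5, 6, 7, 8].
  Class 2 (3 blocks): {5,6,8}; {1,2,7}; {0,3,4}. Points covered: [0, 1, 2, 3, 4, 5, 6, 7, 8].
All classes full (size 3)? YES. All classes cover every point? YES.
Resolvable? YES.

YES


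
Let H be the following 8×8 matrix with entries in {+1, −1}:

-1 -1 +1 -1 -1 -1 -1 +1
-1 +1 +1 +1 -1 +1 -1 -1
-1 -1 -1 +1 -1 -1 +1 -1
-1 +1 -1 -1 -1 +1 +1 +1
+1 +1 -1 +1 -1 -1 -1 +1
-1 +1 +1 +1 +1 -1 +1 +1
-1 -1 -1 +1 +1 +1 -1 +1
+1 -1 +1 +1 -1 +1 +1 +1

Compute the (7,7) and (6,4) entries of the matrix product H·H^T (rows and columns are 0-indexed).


Row 4 of H: [1, 1, -1, 1, -1, -1, -1, 1].
Row 6 of H: [-1, -1, -1, 1, 1, 1, -1, 1].
Row 7 of H: [1, -1, 1, 1, -1, 1, 1, 1].
(H·H^T)[7][7] = Σ_j H[7][j]·H[7][j] = (1)² + (-1)² + (1)² + (1)² + (-1)² + (1)² + (1)² + (1)² = 1 + 1 + 1 + 1 + 1 + 1 + 1 + 1 = 8.
(H·H^T)[6][4] = Σ_j H[6][j]·H[4][j] = (-1)·(1) + (-1)·(1) + (-1)·(-1) + (1)·(1) + (1)·(-1) + (1)·(-1) + (-1)·(-1) + (1)·(1) = -1 + -1 + 1 + 1 + -1 + -1 + 1 + 1 = 0.
So rows 6 and 4 are orthogonal; the diagonal entry equals n = 8.

(7,7) entry = 8; (6,4) entry = 0.


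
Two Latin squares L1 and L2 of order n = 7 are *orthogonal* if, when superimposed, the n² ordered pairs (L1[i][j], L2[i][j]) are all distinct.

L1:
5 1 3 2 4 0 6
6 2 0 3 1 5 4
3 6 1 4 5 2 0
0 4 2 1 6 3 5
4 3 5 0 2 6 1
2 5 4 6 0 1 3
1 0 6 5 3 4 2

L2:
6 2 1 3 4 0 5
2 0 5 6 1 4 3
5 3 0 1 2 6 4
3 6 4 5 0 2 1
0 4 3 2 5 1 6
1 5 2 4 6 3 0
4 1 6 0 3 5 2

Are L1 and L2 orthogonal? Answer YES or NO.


Form the n² = 49 superimposed pairs (L1[i][j], L2[i][j]), row by row (rows and columns indexed from 0):
row 0: (5,6) (1,2) (3,1) (2,3) (4,4) (0,0) (6,5)
row 1: (6,2) (2,0) (0,5) (3,6) (1,1) (5,4) (4,3)
row 2: (3,5) (6,3) (1,0) (4,1) (5,2) (2,6) (0,4)
row 3: (0,3) (4,6) (2,4) (1,5) (6,0) (3,2) (5,1)
row 4: (4,0) (3,4) (5,3) (0,2) (2,5) (6,1) (1,6)
row 5: (2,1) (5,5) (4,2) (6,4) (0,6) (1,3) (3,0)
row 6: (1,4) (0,1) (6,6) (5,0) (3,3) (4,5) (2,2)
Orthogonality requires all 49 pairs distinct.
Check by first coordinate: for each symbol s of L1, list the L2 entries in the n cells where L1 = s; they must all differ.
  L1 = 0: L2 entries (in reading order) 0, 5, 4, 3, 2, 6, 1 — all 7 distinct ✓
  L1 = 1: L2 entries (in reading order) 2, 1, 0, 5, 6, 3, 4 — all 7 distinct ✓
  L1 = 2: L2 entries (in reading order) 3, 0, 6, 4, 5, 1, 2 — all 7 distinct ✓
  L1 = 3: L2 entries (in reading order) 1, 6, 5, 2, 4, 0, 3 — all 7 distinct ✓
  L1 = 4: L2 entries (in reading order) 4, 3, 1, 6, 0, 2, 5 — all 7 distinct ✓
  L1 = 5: L2 entries (in reading order) 6, 4, 2, 1, 3, 5, 0 — all 7 distinct ✓
  L1 = 6: L2 entries (in reading order) 5, 2, 3, 0, 1, 4, 6 — all 7 distinct ✓
Every symbol of L1 meets every symbol of L2 exactly once, so all 49 pairs are distinct (49 of 49).
Conclusion: YES.

YES


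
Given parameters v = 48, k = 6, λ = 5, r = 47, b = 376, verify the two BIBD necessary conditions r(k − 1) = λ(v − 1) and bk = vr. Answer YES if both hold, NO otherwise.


Condition (i): r(k − 1) = 47·5 = 235; λ(v − 1) = 5·47 = 235. Match? YES.
Condition (ii): bk = 376·6 = 2256; vr = 48·47 = 2256. Match? YES.
Both conditions hold? YES.

YES


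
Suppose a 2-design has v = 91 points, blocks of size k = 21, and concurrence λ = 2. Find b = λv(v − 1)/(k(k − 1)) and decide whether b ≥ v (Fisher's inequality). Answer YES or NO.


r = λ(v − 1)/(k − 1) = 2·90/20 = 9.
b = vr/k = 91·9/21 = 39.
Fisher's inequality: b ≥ v ⇔ 39 ≥ 91? NO.

NO


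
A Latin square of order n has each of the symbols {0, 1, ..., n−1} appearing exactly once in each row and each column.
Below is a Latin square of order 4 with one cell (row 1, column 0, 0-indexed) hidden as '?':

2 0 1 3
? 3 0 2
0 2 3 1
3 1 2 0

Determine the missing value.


Row 1 contains symbols [0, 2, 3] — missing [1].
Column 0 contains symbols [0, 2, 3] — missing [1].
The missing symbol must appear in both missing sets; intersection = [1].
Therefore the hidden value is 1.

Missing value = 1.


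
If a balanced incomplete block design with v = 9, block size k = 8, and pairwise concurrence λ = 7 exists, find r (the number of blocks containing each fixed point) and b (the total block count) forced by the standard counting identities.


Any 2-(v, k, λ) BIBD satisfies two necessary conditions:
  (i)  Each point sits in r blocks, and counting incidences through any fixed point gives r(k − 1) = λ(v − 1), so r = λ(v − 1)/(k − 1).
  (ii) Total incidences bk = vr, so b = vr/k.
Step 1: r = λ(v − 1)/(k − 1) = 7·(9 − 1)/(8 − 1) = 7·8/7 = 56/7 = 8.
Step 2: b = vr/k = 9·8/8 = 72/8 = 9.
Check integrality: r = 8 ∈ Z ✓, b = 9 ∈ Z ✓.
(These identities are necessary conditions: they determine r and b for any design with these parameters, but do not by themselves prove that one exists.)

r = 8, b = 9.


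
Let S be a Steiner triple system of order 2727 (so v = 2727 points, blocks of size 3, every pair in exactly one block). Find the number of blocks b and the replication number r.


An STS(v) is a 2-(v, 3, 1) BIBD: block size k = 3, λ = 1.
Replication: r(k − 1) = λ(v − 1) ⇒ r·2 = 2727 − 1 = 2726 ⇒ r = 1363.
Block count: bk = vr ⇒ b·3 = 2727·1363 = 3716901 ⇒ b = 1238967.

r = 1363, b = 1238967.


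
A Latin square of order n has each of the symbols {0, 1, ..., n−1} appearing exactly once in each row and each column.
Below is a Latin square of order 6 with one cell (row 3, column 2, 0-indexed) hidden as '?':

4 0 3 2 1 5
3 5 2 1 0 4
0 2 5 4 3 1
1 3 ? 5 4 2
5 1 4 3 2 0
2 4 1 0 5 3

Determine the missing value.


Row 3 contains symbols [1, 2, 3, 4, 5] — missing [0].
Column 2 contains symbols [1, 2, 3, 4, 5] — missing [0].
The missing symbol must appear in both missing sets; intersection = [0].
Therefore the hidden value is 0.

Missing value = 0.


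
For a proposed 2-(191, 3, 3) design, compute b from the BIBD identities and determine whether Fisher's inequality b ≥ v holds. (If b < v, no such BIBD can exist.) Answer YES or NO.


r = λ(v − 1)/(k − 1) = 3·190/2 = 285.
b = vr/k = 191·285/3 = 18145.
Fisher's inequality: b ≥ v ⇔ 18145 ≥ 191? YES.

YES


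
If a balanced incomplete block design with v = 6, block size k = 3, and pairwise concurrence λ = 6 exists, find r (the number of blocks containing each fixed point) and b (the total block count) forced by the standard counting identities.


Any 2-(v, k, λ) BIBD satisfies two necessary conditions:
  (i)  Each point sits in r blocks, and counting incidences through any fixed point gives r(k − 1) = λ(v − 1), so r = λ(v − 1)/(k − 1).
  (ii) Total incidences bk = vr, so b = vr/k.
Step 1: r = λ(v − 1)/(k − 1) = 6·(6 − 1)/(3 − 1) = 6·5/2 = 30/2 = 15.
Step 2: b = vr/k = 6·15/3 = 90/3 = 30.
Check integrality: r = 15 ∈ Z ✓, b = 30 ∈ Z ✓.
(These identities are necessary conditions: they determine r and b for any design with these parameters, but do not by themselves prove that one exists.)

r = 15, b = 30.


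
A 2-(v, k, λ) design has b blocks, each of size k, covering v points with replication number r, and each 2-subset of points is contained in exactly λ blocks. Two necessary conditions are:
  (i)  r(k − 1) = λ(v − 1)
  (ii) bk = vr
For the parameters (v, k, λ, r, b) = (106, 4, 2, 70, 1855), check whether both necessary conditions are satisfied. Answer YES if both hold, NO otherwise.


Condition (i): r(k − 1) = 70·3 = 210; λ(v − 1) = 2·105 = 210. Match? YES.
Condition (ii): bk = 1855·4 = 7420; vr = 106·70 = 7420. Match? YES.
Both conditions hold? YES.

YES


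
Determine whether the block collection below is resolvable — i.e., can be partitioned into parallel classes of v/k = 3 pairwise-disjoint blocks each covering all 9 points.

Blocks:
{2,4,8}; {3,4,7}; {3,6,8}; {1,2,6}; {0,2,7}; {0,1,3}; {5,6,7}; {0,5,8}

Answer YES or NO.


v = 9, block size k = 3, number of blocks = 8.
For resolvability, blocks must partition into parallel classes of size v/k = 3.
Total blocks must therefore be a multiple of 3: 8 = 3·2 + 2 ⇒ not divisible ✗.
Resolvable? NO.

NO


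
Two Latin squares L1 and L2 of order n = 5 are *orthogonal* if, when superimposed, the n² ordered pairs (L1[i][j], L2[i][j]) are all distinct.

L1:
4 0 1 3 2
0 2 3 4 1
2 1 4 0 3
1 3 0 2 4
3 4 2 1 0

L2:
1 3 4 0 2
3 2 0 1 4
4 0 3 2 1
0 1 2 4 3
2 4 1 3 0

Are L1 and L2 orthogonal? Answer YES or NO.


Form the n² = 25 superimposed pairs (L1[i][j], L2[i][j]), row by row (rows and columns indexed from 0):
row 0: (4,1) (0,3) (1,4) (3,0) (2,2)
row 1: (0,3) (2,2) (3,0) (4,1) (1,4)
row 2: (2,4) (1,0) (4,3) (0,2) (3,1)
row 3: (1,0) (3,1) (0,2) (2,4) (4,3)
row 4: (3,2) (4,4) (2,1) (1,3) (0,0)
Orthogonality requires all 25 pairs distinct.
But the pair (0,3) repeats: cell (0,1) has L1 = 0, L2 = 3, and cell (1,0) has L1 = 0, L2 = 3.
A repeated pair means some other pair never occurs (only 15 distinct pairs out of 25), so the squares are not orthogonal.
Conclusion: NO.

NO


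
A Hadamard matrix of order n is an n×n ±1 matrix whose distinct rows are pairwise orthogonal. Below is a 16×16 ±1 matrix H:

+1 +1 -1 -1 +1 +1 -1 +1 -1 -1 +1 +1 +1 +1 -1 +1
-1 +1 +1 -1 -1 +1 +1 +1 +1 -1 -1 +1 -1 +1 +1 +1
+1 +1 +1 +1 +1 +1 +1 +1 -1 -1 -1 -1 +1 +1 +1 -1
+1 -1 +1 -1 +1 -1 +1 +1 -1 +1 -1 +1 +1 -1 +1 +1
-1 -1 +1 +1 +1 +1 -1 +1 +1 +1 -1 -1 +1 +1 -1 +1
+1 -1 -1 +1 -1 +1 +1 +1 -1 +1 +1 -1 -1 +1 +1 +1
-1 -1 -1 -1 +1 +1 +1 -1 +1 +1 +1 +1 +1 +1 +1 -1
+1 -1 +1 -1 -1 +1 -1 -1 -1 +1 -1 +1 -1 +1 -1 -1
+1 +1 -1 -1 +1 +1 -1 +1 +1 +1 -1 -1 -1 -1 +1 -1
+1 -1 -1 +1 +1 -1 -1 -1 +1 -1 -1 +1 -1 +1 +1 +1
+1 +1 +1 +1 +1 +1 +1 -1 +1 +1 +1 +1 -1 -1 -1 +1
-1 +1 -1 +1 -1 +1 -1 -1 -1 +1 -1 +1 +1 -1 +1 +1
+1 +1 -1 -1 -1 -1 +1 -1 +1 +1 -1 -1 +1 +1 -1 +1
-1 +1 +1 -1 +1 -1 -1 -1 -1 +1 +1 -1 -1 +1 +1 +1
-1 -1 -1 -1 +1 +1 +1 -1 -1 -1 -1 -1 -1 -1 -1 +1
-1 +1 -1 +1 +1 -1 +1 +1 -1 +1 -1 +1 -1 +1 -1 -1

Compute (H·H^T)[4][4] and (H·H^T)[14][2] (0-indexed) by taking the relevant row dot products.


Row 2 of H: [1, 1, 1, 1, 1, 1, 1, 1, -1, -1, -1, -1, 1, 1, 1, -1].
Row 4 of H: [-1, -1, 1, 1, 1, 1, -1, 1, 1, 1, -1, -1, 1, 1, -1, 1].
Row 14 of H: [-1, -1, -1, -1, 1, 1, 1, -1, -1, -1, -1, -1, -1, -1, -1, 1].
(H·H^T)[4][4] = Σ_j H[4][j]·H[4][j] = (-1)² + (-1)² + (1)² + (1)² + (1)² + (1)² + (-1)² + (1)² + (1)² + (1)² + (-1)² + (-1)² + (1)² + (1)² + (-1)² + (1)² = 1 + 1 + 1 + 1 + 1 + 1 + 1 + 1 + 1 + 1 + 1 + 1 + 1 + 1 + 1 + 1 = 16.
(H·H^T)[14][2] = Σ_j H[14][j]·H[2][j] = (-1)·(1) + (-1)·(1) + (-1)·(1) + (-1)·(1) + (1)·(1) + (1)·(1) + (1)·(1) + (-1)·(1) + (-1)·(-1) + (-1)·(-1) + (-1)·(-1) + (-1)·(-1) + (-1)·(1) + (-1)·(1) + (-1)·(1) + (1)·(-1) = -1 + -1 + -1 + -1 + 1 + 1 + 1 + -1 + 1 + 1 + 1 + 1 + -1 + -1 + -1 + -1 = -2.
Rows 14 and 2 are not orthogonal (dot product = -2 ≠ 0), so H is not a Hadamard matrix.

(4,4) entry = 16; (14,2) entry = -2.


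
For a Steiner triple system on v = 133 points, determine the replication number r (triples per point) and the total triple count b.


An STS(v) is a 2-(v, 3, 1) BIBD: block size k = 3, λ = 1.
Replication: r(k − 1) = λ(v − 1) ⇒ r·2 = 133 − 1 = 132 ⇒ r = 66.
Block count: b = v(v − 1)/6 = 133·132/6 = 17556/6 = 2926.

r = 66, b = 2926.


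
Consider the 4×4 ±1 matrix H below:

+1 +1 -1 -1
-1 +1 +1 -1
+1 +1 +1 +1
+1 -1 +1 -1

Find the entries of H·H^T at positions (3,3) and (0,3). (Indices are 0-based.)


Row 0 of H: [1, 1, -1, -1].
Row 3 of H: [1, -1, 1, -1].
(H·H^T)[3][3] = Σ_j H[3][j]·H[3][j] = (1)² + (-1)² + (1)² + (-1)² = 1 + 1 + 1 + 1 = 4.
(H·H^T)[0][3] = Σ_j H[0][j]·H[3][j] = (1)·(1) + (1)·(-1) + (-1)·(1) + (-1)·(-1) = 1 + -1 + -1 + 1 = 0.
So rows 0 and 3 are orthogonal; the diagonal entry equals n = 4.

(3,3) entry = 4; (0,3) entry = 0.


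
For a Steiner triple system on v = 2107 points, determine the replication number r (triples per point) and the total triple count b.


An STS(v) is a 2-(v, 3, 1) BIBD: block size k = 3, λ = 1.
Replication: r(k − 1) = λ(v − 1) ⇒ r·2 = 2107 − 1 = 2106 ⇒ r = 1053.
Block count: bk = vr ⇒ b·3 = 2107·1053 = 2218671 ⇒ b = 739557.
(Check via b = v(v − 1)/6 = 2107·2106/6 = 4437342/6 = 739557.)

r = 1053, b = 739557.


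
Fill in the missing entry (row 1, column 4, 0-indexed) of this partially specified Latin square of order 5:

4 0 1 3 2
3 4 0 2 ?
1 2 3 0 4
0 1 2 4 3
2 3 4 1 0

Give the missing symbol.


Row 1 contains symbols [0, 2, 3, 4] — missing [1].
Column 4 contains symbols [0, 2, 3, 4] — missing [1].
The missing symbol must appear in both missing sets; intersection = [1].
Therefore the hidden value is 1.

Missing value = 1.


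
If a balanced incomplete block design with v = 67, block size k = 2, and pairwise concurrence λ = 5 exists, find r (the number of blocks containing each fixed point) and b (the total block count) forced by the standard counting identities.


Any 2-(v, k, λ) BIBD satisfies two necessary conditions:
  (i)  Each point sits in r blocks, and counting incidences through any fixed point gives r(k − 1) = λ(v − 1), so r = λ(v − 1)/(k − 1).
  (ii) Total incidences bk = vr, so b = vr/k.
Step 1: r = λ(v − 1)/(k − 1) = 5·(67 − 1)/(2 − 1) = 5·66/1 = 330/1 = 330.
Step 2: b = vr/k = 67·330/2 = 22110/2 = 11055.
Check integrality: r = 330 ∈ Z ✓, b = 11055 ∈ Z ✓.
(These identities are necessary conditions: they determine r and b for any design with these parameters, but do not by themselves prove that one exists.)

r = 330, b = 11055.


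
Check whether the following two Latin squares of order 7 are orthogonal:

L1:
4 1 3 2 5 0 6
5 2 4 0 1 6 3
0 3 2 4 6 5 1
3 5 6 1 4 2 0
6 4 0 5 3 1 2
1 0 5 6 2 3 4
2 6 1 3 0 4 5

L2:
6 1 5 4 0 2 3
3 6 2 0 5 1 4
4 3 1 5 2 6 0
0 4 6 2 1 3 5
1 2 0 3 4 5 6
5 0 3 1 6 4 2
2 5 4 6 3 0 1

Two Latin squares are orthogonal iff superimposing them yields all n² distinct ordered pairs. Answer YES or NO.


Form the n² = 49 superimposed pairs (L1[i][j], L2[i][j]), row by row (rows and columns indexed from 0):
row 0: (4,6) (1,1) (3,5) (2,4) (5,0) (0,2) (6,3)
row 1: (5,3) (2,6) (4,2) (0,0) (1,5) (6,1) (3,4)
row 2: (0,4) (3,3) (2,1) (4,5) (6,2) (5,6) (1,0)
row 3: (3,0) (5,4) (6,6) (1,2) (4,1) (2,3) (0,5)
row 4: (6,1) (4,2) (0,0) (5,3) (3,4) (1,5) (2,6)
row 5: (1,5) (0,0) (5,3) (6,1) (2,6) (3,4) (4,2)
row 6: (2,2) (6,5) (1,4) (3,6) (0,3) (4,0) (5,1)
Orthogonality requires all 49 pairs distinct.
But the pair (6,1) repeats: cell (1,5) has L1 = 6, L2 = 1, and cell (4,0) has L1 = 6, L2 = 1.
A repeated pair means some other pair never occurs (only 35 distinct pairs out of 49), so the squares are not orthogonal.
Conclusion: NO.

NO


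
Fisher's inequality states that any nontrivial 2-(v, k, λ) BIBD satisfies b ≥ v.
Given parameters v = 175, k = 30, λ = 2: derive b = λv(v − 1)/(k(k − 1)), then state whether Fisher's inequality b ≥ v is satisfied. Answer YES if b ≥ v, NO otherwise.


r = λ(v − 1)/(k − 1) = 2·174/29 = 12.
b = vr/k = 175·12/30 = 70.
Fisher's inequality: b ≥ v ⇔ 70 ≥ 175? NO.

NO


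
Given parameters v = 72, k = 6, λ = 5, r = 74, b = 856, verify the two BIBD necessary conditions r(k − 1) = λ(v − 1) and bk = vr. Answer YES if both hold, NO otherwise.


Condition (i): r(k − 1) = 74·5 = 370; λ(v − 1) = 5·71 = 355. Match? NO.
Condition (ii): bk = 856·6 = 5136; vr = 72·74 = 5328. Match? NO.
Both conditions hold? NO.

NO


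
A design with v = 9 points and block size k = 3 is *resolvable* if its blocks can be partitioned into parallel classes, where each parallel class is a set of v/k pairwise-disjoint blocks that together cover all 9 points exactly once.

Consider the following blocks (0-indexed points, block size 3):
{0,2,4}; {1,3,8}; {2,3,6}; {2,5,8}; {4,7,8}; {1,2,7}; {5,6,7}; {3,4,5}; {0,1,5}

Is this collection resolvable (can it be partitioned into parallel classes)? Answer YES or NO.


v = 9, block size k = 3, number of blocks = 9.
For resolvability, blocks must partition into parallel classes of size v/k = 3.
Total blocks must therefore be a multiple of 3: 9 = 3·3 + 0 ⇒ divisible ✓.
Consider block {2,5,8}. It intersects every other block in the collection, so no parallel class of size 3 can contain it.
Since every block must belong to some parallel class in a resolution, the collection cannot be partitioned into parallel classes.
Resolvable? NO.

NO


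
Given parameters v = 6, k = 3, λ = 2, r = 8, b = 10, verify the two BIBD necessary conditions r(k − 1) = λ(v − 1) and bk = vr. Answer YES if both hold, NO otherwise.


Condition (i): r(k − 1) = 8·2 = 16; λ(v − 1) = 2·5 = 10. Match? NO.
Condition (ii): bk = 10·3 = 30; vr = 6·8 = 48. Match? NO.
Both conditions hold? NO.

NO


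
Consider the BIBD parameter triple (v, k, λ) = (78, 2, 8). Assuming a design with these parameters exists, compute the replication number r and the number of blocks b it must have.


Any 2-(v, k, λ) BIBD satisfies two necessary conditions:
  (i)  Each point sits in r blocks, and counting incidences through any fixed point gives r(k − 1) = λ(v − 1), so r = λ(v − 1)/(k − 1).
  (ii) Total incidences bk = vr, so b = vr/k.
Step 1: r = λ(v − 1)/(k − 1) = 8·(78 − 1)/(2 − 1) = 8·77/1 = 616/1 = 616.
Step 2: b = vr/k = 78·616/2 = 48048/2 = 24024.
Check integrality: r = 616 ∈ Z ✓, b = 24024 ∈ Z ✓.
(These identities are necessary conditions: they determine r and b for any design with these parameters, but do not by themselves prove that one exists.)

r = 616, b = 24024.


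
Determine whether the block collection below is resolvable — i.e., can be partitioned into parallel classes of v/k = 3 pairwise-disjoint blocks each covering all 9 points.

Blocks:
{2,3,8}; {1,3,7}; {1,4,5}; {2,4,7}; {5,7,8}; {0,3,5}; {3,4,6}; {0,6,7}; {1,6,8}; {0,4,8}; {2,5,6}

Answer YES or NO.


v = 9, block size k = 3, number of blocks = 11.
For resolvability, blocks must partition into parallel classes of size v/k = 3.
Total blocks must therefore be a multiple of 3: 11 = 3·3 + 2 ⇒ not divisible ✗.
Resolvable? NO.

NO


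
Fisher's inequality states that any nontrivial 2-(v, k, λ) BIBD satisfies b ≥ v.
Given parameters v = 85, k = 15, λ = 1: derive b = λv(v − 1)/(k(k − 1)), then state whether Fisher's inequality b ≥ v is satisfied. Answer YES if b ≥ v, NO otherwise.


r = λ(v − 1)/(k − 1) = 1·84/14 = 6.
b = vr/k = 85·6/15 = 34.
Fisher's inequality: b ≥ v ⇔ 34 ≥ 85? NO.

NO


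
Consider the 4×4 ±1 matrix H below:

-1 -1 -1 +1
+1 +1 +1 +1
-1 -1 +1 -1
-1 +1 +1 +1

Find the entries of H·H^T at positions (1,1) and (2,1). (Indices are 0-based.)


Row 1 of H: [1, 1, 1, 1].
Row 2 of H: [-1, -1, 1, -1].
(H·H^T)[1][1] = Σ_j H[1][j]·H[1][j] = (1)² + (1)² + (1)² + (1)² = 1 + 1 + 1 + 1 = 4.
(H·H^T)[2][1] = Σ_j H[2][j]·H[1][j] = (-1)·(1) + (-1)·(1) + (1)·(1) + (-1)·(1) = -1 + -1 + 1 + -1 = -2.
Rows 2 and 1 are not orthogonal (dot product = -2 ≠ 0), so H is not a Hadamard matrix.

(1,1) entry = 4; (2,1) entry = -2.


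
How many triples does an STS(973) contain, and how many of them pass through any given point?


An STS(v) is a 2-(v, 3, 1) BIBD: block size k = 3, λ = 1.
Replication: r(k − 1) = λ(v − 1) ⇒ r·2 = 973 − 1 = 972 ⇒ r = 486.
Block count: bk = vr ⇒ b·3 = 973·486 = 472878 ⇒ b = 157626.
(Check via b = v(v − 1)/6 = 973·972/6 = 945756/6 = 157626.)

r = 486, b = 157626.


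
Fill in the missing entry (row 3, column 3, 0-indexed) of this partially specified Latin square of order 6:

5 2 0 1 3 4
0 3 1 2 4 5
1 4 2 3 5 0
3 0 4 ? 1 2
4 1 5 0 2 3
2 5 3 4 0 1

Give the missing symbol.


Row 3 contains symbols [0, 1, 2, 3, 4] — missing [5].
Column 3 contains symbols [0, 1, 2, 3, 4] — missing [5].
The missing symbol must appear in both missing sets; intersection = [5].
Therefore the hidden value is 5.

Missing value = 5.


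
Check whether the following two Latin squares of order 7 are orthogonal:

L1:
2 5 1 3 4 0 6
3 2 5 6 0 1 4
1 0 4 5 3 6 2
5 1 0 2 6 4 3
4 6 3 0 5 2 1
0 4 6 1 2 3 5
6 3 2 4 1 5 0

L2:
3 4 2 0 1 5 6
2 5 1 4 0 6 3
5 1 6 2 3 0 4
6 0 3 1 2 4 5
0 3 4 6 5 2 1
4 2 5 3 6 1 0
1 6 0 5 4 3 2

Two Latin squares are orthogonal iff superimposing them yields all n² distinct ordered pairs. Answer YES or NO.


Form the n² = 49 superimposed pairs (L1[i][j], L2[i][j]), row by row (rows and columns indexed from 0):
row 0: (2,3) (5,4) (1,2) (3,0) (4,1) (0,5) (6,6)
row 1: (3,2) (2,5) (5,1) (6,4) (0,0) (1,6) (4,3)
row 2: (1,5) (0,1) (4,6) (5,2) (3,3) (6,0) (2,4)
row 3: (5,6) (1,0) (0,3) (2,1) (6,2) (4,4) (3,5)
row 4: (4,0) (6,3) (3,4) (0,6) (5,5) (2,2) (1,1)
row 5: (0,4) (4,2) (6,5) (1,3) (2,6) (3,1) (5,0)
row 6: (6,1) (3,6) (2,0) (4,5) (1,4) (5,3) (0,2)
Orthogonality requires all 49 pairs distinct.
Check by first coordinate: for each symbol s of L1, list the L2 entries in the n cells where L1 = s; they must all differ.
  L1 = 0: L2 entries (in reading order) 5, 0, 1, 3, 6, 4, 2 — all 7 distinct ✓
  L1 = 1: L2 entries (in reading order) 2, 6, 5, 0, 1, 3, 4 — all 7 distinct ✓
  L1 = 2: L2 entries (in reading order) 3, 5, 4, 1, 2, 6, 0 — all 7 distinct ✓
  L1 = 3: L2 entries (in reading order) 0, 2, 3, 5, 4, 1, 6 — all 7 distinct ✓
  L1 = 4: L2 entries (in reading order) 1, 3, 6, 4, 0, 2, 5 — all 7 distinct ✓
  L1 = 5: L2 entries (in reading order) 4, 1, 2, 6, 5, 0, 3 — all 7 distinct ✓
  L1 = 6: L2 entries (in reading order) 6, 4, 0, 2, 3, 5, 1 — all 7 distinct ✓
Every symbol of L1 meets every symbol of L2 exactly once, so all 49 pairs are distinct (49 of 49).
Conclusion: YES.

YES


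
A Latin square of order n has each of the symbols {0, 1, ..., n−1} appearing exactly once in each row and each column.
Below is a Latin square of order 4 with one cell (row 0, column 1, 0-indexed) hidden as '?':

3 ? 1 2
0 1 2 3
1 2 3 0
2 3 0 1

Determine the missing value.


Row 0 contains symbols [1, 2, 3] — missing [0].
Column 1 contains symbols [1, 2, 3] — missing [0].
The missing symbol must appear in both missing sets; intersection = [0].
Therefore the hidden value is 0.

Missing value = 0.


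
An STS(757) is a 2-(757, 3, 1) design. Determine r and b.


An STS(v) is a 2-(v, 3, 1) BIBD: block size k = 3, λ = 1.
Replication: r(k − 1) = λ(v − 1) ⇒ r·2 = 757 − 1 = 756 ⇒ r = 378.
Block count: b = v(v − 1)/6 = 757·756/6 = 572292/6 = 95382.
(Check via bk = vr: 95382·3 = 286146 = 757·378 = 286146 ✓.)

r = 378, b = 95382.


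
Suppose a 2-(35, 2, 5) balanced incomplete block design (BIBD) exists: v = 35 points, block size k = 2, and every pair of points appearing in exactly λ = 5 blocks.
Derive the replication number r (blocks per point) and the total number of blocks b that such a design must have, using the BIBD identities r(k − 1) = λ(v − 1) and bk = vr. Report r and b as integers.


Any 2-(v, k, λ) BIBD satisfies two necessary conditions:
  (i)  Each point sits in r blocks, and counting incidences through any fixed point gives r(k − 1) = λ(v − 1), so r = λ(v − 1)/(k − 1).
  (ii) Total incidences bk = vr, so b = vr/k.
Step 1: r = λ(v − 1)/(k − 1) = 5·(35 − 1)/(2 − 1) = 5·34/1 = 170/1 = 170.
Step 2: b = vr/k = 35·170/2 = 5950/2 = 2975.
Check integrality: r = 170 ∈ Z ✓, b = 2975 ∈ Z ✓.
(These identities are necessary conditions: they determine r and b for any design with these parameters, but do not by themselves prove that one exists.)

r = 170, b = 2975.


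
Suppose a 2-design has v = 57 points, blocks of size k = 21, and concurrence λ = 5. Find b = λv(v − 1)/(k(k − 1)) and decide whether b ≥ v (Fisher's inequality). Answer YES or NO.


r = λ(v − 1)/(k − 1) = 5·56/20 = 14.
b = vr/k = 57·14/21 = 38.
Fisher's inequality: b ≥ v ⇔ 38 ≥ 57? NO.

NO


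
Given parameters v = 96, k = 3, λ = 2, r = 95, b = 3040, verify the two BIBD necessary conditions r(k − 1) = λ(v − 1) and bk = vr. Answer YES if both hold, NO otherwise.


Condition (i): r(k − 1) = 95·2 = 190; λ(v − 1) = 2·95 = 190. Match? YES.
Condition (ii): bk = 3040·3 = 9120; vr = 96·95 = 9120. Match? YES.
Both conditions hold? YES.

YES


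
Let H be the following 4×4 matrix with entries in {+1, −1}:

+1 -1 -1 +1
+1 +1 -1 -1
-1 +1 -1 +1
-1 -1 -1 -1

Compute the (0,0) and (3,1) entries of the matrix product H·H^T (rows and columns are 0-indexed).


Row 0 of H: [1, -1, -1, 1].
Row 1 of H: [1, 1, -1, -1].
Row 3 of H: [-1, -1, -1, -1].
(H·H^T)[0][0] = Σ_j H[0][j]·H[0][j] = (1)² + (-1)² + (-1)² + (1)² = 1 + 1 + 1 + 1 = 4.
(H·H^T)[3][1] = Σ_j H[3][j]·H[1][j] = (-1)·(1) + (-1)·(1) + (-1)·(-1) + (-1)·(-1) = -1 + -1 + 1 + 1 = 0.
So rows 3 and 1 are orthogonal; the diagonal entry equals n = 4.

(0,0) entry = 4; (3,1) entry = 0.


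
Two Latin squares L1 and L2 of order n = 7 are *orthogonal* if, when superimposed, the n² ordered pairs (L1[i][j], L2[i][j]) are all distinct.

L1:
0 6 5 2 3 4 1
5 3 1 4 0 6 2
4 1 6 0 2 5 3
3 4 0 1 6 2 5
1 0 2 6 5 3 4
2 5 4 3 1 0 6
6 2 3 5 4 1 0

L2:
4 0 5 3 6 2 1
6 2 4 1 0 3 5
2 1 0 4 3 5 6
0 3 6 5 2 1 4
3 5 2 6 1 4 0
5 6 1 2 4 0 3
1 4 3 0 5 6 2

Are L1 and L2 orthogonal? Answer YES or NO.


Form the n² = 49 superimposed pairs (L1[i][j], L2[i][j]), row by row (rows and columns indexed from 0):
row 0: (0,4) (6,0) (5,5) (2,3) (3,6) (4,2) (1,1)
row 1: (5,6) (3,2) (1,4) (4,1) (0,0) (6,3) (2,5)
row 2: (4,2) (1,1) (6,0) (0,4) (2,3) (5,5) (3,6)
row 3: (3,0) (4,3) (0,6) (1,5) (6,2) (2,1) (5,4)
row 4: (1,3) (0,5) (2,2) (6,6) (5,1) (3,4) (4,0)
row 5: (2,5) (5,6) (4,1) (3,2) (1,4) (0,0) (6,3)
row 6: (6,1) (2,4) (3,3) (5,0) (4,5) (1,6) (0,2)
Orthogonality requires all 49 pairs distinct.
But the pair (4,2) repeats: cell (0,5) has L1 = 4, L2 = 2, and cell (2,0) has L1 = 4, L2 = 2.
A repeated pair means some other pair never occurs (only 35 distinct pairs out of 49), so the squares are not orthogonal.
Conclusion: NO.

NO


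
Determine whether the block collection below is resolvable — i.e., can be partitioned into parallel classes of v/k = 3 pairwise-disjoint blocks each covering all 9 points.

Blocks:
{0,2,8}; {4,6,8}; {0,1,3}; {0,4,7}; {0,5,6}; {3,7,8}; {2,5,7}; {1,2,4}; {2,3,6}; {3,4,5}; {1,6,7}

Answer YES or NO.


v = 9, block size k = 3, number of blocks = 11.
For resolvability, blocks must partition into parallel classes of size v/k = 3.
Total blocks must therefore be a multiple of 3: 11 = 3·3 + 2 ⇒ not divisible ✗.
Resolvable? NO.

NO
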